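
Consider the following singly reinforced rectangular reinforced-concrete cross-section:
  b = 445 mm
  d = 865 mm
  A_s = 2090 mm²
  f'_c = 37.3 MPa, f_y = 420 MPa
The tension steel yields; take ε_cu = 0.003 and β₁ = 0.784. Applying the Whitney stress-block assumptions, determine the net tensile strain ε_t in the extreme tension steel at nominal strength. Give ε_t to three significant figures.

a = A_s f_y/(0.85 f'_c b) = 62.22 mm.
β₁ = 0.784, so c = a/β₁ = 62.22/0.784 = 79.36 mm.
From the linear strain diagram with ε_cu = 0.003: ε_t = 0.003 (d − c)/c = 0.003 × (865 − 79.36)/79.36 = 0.0297.
Since ε_t ≥ 0.005, the section is tension-controlled.

ε_t ≈ 0.0297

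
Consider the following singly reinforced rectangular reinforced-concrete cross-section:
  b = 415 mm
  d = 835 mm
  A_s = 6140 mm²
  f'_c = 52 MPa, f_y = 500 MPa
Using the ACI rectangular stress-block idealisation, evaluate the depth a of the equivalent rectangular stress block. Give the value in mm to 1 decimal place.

T = A_s f_y = 6140 × 500 = 3070000 N = 3070 kN.
Setting C = 0.85 f'_c a b equal to T: a = 3070000/(0.85 × 52 × 415) = 167.4 mm.

a ≈ 167.4 mm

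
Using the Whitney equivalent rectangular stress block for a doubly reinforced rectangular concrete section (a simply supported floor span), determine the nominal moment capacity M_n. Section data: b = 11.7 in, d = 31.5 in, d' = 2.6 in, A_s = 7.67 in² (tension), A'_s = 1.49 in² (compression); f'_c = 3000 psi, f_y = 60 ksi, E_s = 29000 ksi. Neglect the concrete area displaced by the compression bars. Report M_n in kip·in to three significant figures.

Assume both steels yield.
a = (A_s − A'_s) f_y/(0.85 f'_c b) = (7.67 − 1.49) × 60/(0.85 × 3 × 11.7) = 12.428 in.
c = a/β₁ = 12.428/0.85 = 14.621 in; ε'_s = 0.003(c − d')/c = 0.0025 ≥ ε_y = 0.0021, so the compression steel yields.
M_n = (A_s − A'_s) f_y (d − a/2) + A'_s f_y (d − d') = 370.8 × (31.5 − 6.214) + 89.4 × (31.5 − 2.6) = 9376.0 + 2583.7 = 11959.7 kip·in.

M_n ≈ 12000 kip·in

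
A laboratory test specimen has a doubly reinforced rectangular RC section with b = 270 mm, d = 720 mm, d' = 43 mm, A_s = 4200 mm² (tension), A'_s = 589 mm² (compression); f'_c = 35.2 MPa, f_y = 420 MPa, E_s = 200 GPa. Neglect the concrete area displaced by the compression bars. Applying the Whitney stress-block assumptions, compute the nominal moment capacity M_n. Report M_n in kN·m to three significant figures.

Assume both tension and compression steel yield.
Net tension couple steel: A_s − A'_s = 3611 mm².
a = (A_s − A'_s) f_y / (0.85 f'_c b) = 1516620/(0.85 × 35.2 × 270) = 187.74 mm.
c = a/β₁ = 187.74/0.799 = 234.97 mm; ε'_s = 0.003(c − d')/c = 0.0025 ≥ f_y/E_s = 0.0021, so compression steel does yield.
M_n = (A_s − A'_s) f_y (d − a/2) + A'_s f_y (d − d') = [1516620 × (720 − 93.87) + 247380 × (720 − 43)] × 10⁻⁶ = 949.60 + 167.48 = 1117.08 kN·m.

M_n ≈ 1120 kN·m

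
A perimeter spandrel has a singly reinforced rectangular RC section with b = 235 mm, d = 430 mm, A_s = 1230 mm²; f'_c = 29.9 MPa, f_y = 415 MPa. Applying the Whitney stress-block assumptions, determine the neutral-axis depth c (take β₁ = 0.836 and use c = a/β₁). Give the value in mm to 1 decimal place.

T = A_s f_y = 1230 × 415 = 510450 N = 510.45 kN.
Setting C = 0.85 f'_c a b equal to T: a = 510450/(0.85 × 29.9 × 235) = 85.466 mm.
With β₁ = 0.836, c = a/β₁ = 85.466/0.836 = 102.2 mm.

c ≈ 102.2 mm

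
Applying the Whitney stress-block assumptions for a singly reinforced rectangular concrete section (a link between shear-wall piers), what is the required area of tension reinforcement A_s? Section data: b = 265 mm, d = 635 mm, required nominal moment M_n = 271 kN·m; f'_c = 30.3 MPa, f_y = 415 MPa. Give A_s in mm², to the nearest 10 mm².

A_s ≈ 1080 mm²

With M_n = 0.85 f'_c a b (d − a/2), solve the quadratic for a:
a = d − √(d² − 2M_n/(0.85 f'_c b)) = 635 − √(635² − 2 × 271×10⁶/(0.85 × 30.3 × 265)) = 65.96 mm.
A_s = 0.85 f'_c a b / f_y = 0.85 × 30.3 × 65.96 × 265 / 415 = 1084.8 mm².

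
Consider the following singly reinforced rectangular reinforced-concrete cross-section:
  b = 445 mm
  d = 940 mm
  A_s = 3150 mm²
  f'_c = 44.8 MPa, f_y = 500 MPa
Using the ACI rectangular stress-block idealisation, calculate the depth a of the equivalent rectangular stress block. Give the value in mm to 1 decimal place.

a ≈ 92.9 mm

T = A_s f_y = 3150 × 500 = 1575000 N = 1575 kN.
Setting C = 0.85 f'_c a b equal to T: a = 1575000/(0.85 × 44.8 × 445) = 92.9 mm.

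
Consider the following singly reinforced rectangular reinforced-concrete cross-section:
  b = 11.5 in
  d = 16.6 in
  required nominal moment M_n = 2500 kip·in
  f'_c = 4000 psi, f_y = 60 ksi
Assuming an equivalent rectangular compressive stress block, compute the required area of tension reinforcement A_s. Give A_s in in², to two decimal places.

From M_n = 0.85 f'_c a b (d − a/2):
a = d − √(d² − 2M_n/(0.85 f'_c b)) = 16.6 − √(16.6² − 2 × 2500/(0.85 × 4 × 11.5)) = 4.448 in.
A_s = 0.85 f'_c a b / f_y = 0.85 × 4 × 4.448 × 11.5 / 60 = 2.899 in².

A_s ≈ 2.90 in²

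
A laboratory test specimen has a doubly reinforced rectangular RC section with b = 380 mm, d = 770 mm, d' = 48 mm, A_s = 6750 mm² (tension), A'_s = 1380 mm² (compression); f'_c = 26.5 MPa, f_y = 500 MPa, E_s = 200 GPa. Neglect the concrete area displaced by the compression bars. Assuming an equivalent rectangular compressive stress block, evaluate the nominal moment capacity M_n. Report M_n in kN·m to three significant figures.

M_n ≈ 2140 kN·m

Assume both tension and compression steel yield.
Net tension couple steel: A_s − A'_s = 5370 mm².
a = (A_s − A'_s) f_y / (0.85 f'_c b) = 2685000/(0.85 × 26.5 × 380) = 313.69 mm.
c = a/β₁ = 313.69/0.85 = 369.05 mm; ε'_s = 0.003(c − d')/c = 0.0026 ≥ f_y/E_s = 0.0025, so compression steel does yield.
M_n = (A_s − A'_s) f_y (d − a/2) + A'_s f_y (d − d') = [2685000 × (770 − 156.845) + 690000 × (770 − 48)] × 10⁻⁶ = 1646.32 + 498.18 = 2144.50 kN·m.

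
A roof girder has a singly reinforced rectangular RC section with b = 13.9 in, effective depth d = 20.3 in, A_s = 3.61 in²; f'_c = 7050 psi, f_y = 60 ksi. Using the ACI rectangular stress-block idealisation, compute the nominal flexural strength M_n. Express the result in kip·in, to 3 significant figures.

T = A_s f_y = 3.61 × 60 = 216.6 kips.
a = T/(0.85 f'_c b) = 216.6/(0.85 × 7.05 × 13.9) = 2.600 in.
M_n = T(d − a/2) = 216.6 × (20.3 − 1.3) = 4115.4 kip·in.

M_n ≈ 4120 kip·in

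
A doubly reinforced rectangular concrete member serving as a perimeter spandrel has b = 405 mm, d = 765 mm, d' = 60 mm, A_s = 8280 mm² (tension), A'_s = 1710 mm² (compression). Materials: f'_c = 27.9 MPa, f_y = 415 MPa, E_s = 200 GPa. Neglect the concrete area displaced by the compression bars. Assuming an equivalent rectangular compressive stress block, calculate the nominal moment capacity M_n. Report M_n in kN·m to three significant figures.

M_n ≈ 2200 kN·m

Assume both tension and compression steel yield.
Net tension couple steel: A_s − A'_s = 6570 mm².
a = (A_s − A'_s) f_y / (0.85 f'_c b) = 2726550/(0.85 × 27.9 × 405) = 283.88 mm.
c = a/β₁ = 283.88/0.85 = 333.98 mm; ε'_s = 0.003(c − d')/c = 0.0025 ≥ f_y/E_s = 0.0021, so compression steel does yield.
M_n = (A_s − A'_s) f_y (d − a/2) + A'_s f_y (d − d') = [2726550 × (765 − 141.94) + 709650 × (765 − 60)] × 10⁻⁶ = 1698.80 + 500.30 = 2199.10 kN·m.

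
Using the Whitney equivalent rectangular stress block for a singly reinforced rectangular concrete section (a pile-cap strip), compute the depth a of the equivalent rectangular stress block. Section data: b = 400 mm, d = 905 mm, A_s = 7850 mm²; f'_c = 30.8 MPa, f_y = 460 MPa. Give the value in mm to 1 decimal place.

T = A_s f_y = 7850 × 460 = 3611000 N = 3611 kN.
Setting C = 0.85 f'_c a b equal to T: a = 3611000/(0.85 × 30.8 × 400) = 344.8 mm.

a ≈ 344.8 mm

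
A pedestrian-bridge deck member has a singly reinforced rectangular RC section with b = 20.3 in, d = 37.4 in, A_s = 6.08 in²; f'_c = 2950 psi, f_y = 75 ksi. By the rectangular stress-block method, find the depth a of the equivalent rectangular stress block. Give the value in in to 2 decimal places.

T = A_s f_y = 6.08 × 75 = 456 kips.
a = T/(0.85 f'_c b) = 456/(0.85 × 2.95 × 20.3) = 8.96 in.

a ≈ 8.96 in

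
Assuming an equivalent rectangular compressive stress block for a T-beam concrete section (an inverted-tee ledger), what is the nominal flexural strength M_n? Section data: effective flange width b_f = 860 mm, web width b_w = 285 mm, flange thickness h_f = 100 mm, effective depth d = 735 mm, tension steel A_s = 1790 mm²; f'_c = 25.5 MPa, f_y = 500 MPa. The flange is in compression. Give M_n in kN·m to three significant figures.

Tension: T = A_s f_y = 1790 × 500 = 895000 N.
Try a within the flange: a = T/(0.85 f'_c b_f) = 895000/(0.85 × 25.5 × 860) = 48.01 mm.
Since a = 48.01 ≤ h_f = 100 mm, the stress block lies entirely in the flange; analyse as a rectangular beam of width b_f.
M_n = T(d − a/2) = 895000 × (735 − 24.005) = 636.34 × 10⁶ N·mm.
M_n = 636.34 kN·m.

M_n ≈ 636 kN·m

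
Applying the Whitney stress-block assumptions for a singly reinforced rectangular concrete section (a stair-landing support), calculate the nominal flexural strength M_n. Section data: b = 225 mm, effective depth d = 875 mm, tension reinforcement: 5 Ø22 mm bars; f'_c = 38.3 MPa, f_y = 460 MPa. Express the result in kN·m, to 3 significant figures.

A_s = 5 × 380 = 1900 mm².
T = A_s f_y = 1900 × 460 = 874000 N = 874 kN.
From C = T: a = T/(0.85 f'_c b) = 874000/(0.85 × 38.3 × 225) = 119.32 mm.
M_n = T(d − a/2) = 874 kN × (875 − 59.66) mm = 712.61 kN·m.

M_n ≈ 713 kN·m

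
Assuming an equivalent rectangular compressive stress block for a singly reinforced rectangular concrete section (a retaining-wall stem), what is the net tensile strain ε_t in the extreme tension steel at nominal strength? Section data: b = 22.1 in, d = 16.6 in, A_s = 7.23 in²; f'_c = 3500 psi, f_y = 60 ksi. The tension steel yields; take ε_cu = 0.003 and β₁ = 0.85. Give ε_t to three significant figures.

a = A_s f_y/(0.85 f'_c b) = 6.598 in.
β₁ = 0.85, so c = a/β₁ = 6.598/0.85 = 7.762 in.
From the linear strain diagram with ε_cu = 0.003: ε_t = 0.003 (d − c)/c = 0.003 × (16.6 − 7.762)/7.762 = 0.00342.
ε_t < 0.004 — the section is over-reinforced for flexure under ACI limits.

ε_t ≈ 0.00342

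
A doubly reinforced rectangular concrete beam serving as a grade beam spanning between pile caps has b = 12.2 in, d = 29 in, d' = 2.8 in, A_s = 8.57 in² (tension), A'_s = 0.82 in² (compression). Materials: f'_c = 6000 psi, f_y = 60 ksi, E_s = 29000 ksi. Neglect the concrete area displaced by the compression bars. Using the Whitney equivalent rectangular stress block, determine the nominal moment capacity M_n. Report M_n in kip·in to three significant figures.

M_n ≈ 13000 kip·in

Assume both steels yield.
a = (A_s − A'_s) f_y/(0.85 f'_c b) = (8.57 − 0.82) × 60/(0.85 × 6 × 12.2) = 7.473 in.
c = a/β₁ = 7.473/0.75 = 9.964 in; ε'_s = 0.003(c − d')/c = 0.0022 ≥ ε_y = 0.0021, so the compression steel yields.
M_n = (A_s − A'_s) f_y (d − a/2) + A'_s f_y (d − d') = 465 × (29 − 3.7365) + 49.2 × (29 − 2.8) = 11747.5 + 1289.0 = 13036.5 kip·in.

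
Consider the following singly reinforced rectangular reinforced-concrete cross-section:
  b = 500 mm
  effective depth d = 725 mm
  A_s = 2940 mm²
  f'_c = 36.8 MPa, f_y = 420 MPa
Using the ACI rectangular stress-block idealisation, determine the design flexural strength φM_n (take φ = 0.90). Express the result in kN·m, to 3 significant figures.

T = A_s f_y = 2940 × 420 = 1234800 N = 1234.8 kN.
From C = T: a = T/(0.85 f'_c b) = 1234800/(0.85 × 36.8 × 500) = 78.95 mm.
M_n = T(d − a/2) = 1234.8 kN × (725 − 39.475) mm = 846.49 kN·m.
φM_n = 0.90 × 846.49 = 761.84 kN·m.

φM_n ≈ 762 kN·m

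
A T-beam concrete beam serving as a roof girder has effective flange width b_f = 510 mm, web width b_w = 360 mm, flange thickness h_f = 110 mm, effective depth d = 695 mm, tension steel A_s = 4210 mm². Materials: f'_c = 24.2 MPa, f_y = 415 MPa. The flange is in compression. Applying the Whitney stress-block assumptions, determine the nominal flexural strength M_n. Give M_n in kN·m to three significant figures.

M_n ≈ 1060 kN·m

Tension: T = A_s f_y = 4210 × 415 = 1747150 N.
Try a within the flange: a = T/(0.85 f'_c b_f) = 1747150/(0.85 × 24.2 × 510) = 166.54 mm.
a = 166.54 > h_f = 110 mm: the block extends into the web. Split into flange-overhang and web parts.
C_f = 0.85 f'_c (b_f − b_w) h_f = 0.85 × 24.2 × (510 − 360) × 110 = 339405 N.
Remaining web compression depth: a_w = (T − C_f)/(0.85 f'_c b_w) = (1747150 − 339405)/(0.85 × 24.2 × 360) = 190.10 mm.
M_n = C_f(d − h_f/2) + (T − C_f)(d − a_w/2) = 339405 × (695 − 55) + 1407745 × (695 − 95.05) = 217.22 + 844.58 = 1061.80 × 10⁶ N·mm.
M_n = 1061.80 kN·m.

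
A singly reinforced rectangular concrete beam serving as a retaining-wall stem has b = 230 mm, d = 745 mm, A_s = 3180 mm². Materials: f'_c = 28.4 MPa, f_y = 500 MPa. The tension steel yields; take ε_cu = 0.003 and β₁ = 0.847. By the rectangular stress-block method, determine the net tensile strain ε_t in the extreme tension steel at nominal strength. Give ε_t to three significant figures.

a = A_s f_y/(0.85 f'_c b) = 286.37 mm.
β₁ = 0.847, so c = a/β₁ = 286.37/0.847 = 338.10 mm.
From the linear strain diagram with ε_cu = 0.003: ε_t = 0.003 (d − c)/c = 0.003 × (745 − 338.10)/338.10 = 0.00361.
ε_t < 0.004 — the section is over-reinforced for flexure under ACI limits.

ε_t ≈ 0.00361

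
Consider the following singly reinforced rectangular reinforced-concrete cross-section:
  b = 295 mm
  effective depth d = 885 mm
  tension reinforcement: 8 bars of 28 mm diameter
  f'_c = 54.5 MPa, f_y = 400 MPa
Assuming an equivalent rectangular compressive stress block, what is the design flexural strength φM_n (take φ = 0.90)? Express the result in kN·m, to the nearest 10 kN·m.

φM_n ≈ 1440 kN·m

A_s = 8 × 616 = 4928 mm².
T = A_s f_y = 4928 × 400 = 1971200 N = 1971.2 kN.
From C = T: a = T/(0.85 f'_c b) = 1971200/(0.85 × 54.5 × 295) = 144.24 mm.
M_n = T(d − a/2) = 1971.2 kN × (885 − 72.12) mm = 1602.35 kN·m.
φM_n = 0.90 × 1602.35 = 1442.12 kN·m.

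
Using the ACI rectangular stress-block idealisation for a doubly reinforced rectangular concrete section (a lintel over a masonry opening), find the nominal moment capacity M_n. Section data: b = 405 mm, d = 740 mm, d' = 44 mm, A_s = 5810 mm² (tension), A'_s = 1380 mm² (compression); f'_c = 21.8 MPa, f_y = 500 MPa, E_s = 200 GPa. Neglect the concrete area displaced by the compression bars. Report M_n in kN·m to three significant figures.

Assume both tension and compression steel yield.
Net tension couple steel: A_s − A'_s = 4430 mm².
a = (A_s − A'_s) f_y / (0.85 f'_c b) = 2215000/(0.85 × 21.8 × 405) = 295.15 mm.
c = a/β₁ = 295.15/0.85 = 347.24 mm; ε'_s = 0.003(c − d')/c = 0.0026 ≥ f_y/E_s = 0.0025, so compression steel does yield.
M_n = (A_s − A'_s) f_y (d − a/2) + A'_s f_y (d − d') = [2215000 × (740 − 147.575) + 690000 × (740 − 44)] × 10⁻⁶ = 1312.22 + 480.24 = 1792.46 kN·m.

M_n ≈ 1790 kN·m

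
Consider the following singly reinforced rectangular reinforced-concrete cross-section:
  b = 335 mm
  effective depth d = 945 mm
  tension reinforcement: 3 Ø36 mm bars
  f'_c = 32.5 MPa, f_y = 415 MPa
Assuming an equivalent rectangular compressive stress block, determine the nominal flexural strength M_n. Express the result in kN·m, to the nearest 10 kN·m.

M_n ≈ 1110 kN·m

A_s = 3 × 1018 = 3054 mm².
T = A_s f_y = 3054 × 415 = 1267410 N = 1267.41 kN.
From C = T: a = T/(0.85 f'_c b) = 1267410/(0.85 × 32.5 × 335) = 136.95 mm.
M_n = T(d − a/2) = 1267.41 kN × (945 − 68.475) mm = 1110.92 kN·m.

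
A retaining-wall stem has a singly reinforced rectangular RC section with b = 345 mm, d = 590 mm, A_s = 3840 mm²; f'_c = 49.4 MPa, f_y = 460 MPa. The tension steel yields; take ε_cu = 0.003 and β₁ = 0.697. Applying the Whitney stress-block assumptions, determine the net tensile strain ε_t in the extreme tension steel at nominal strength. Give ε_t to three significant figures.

a = A_s f_y/(0.85 f'_c b) = 121.93 mm.
β₁ = 0.697, so c = a/β₁ = 121.93/0.697 = 174.94 mm.
From the linear strain diagram with ε_cu = 0.003: ε_t = 0.003 (d − c)/c = 0.003 × (590 − 174.94)/174.94 = 0.00712.
Since ε_t ≥ 0.005, the section is tension-controlled.

ε_t ≈ 0.00712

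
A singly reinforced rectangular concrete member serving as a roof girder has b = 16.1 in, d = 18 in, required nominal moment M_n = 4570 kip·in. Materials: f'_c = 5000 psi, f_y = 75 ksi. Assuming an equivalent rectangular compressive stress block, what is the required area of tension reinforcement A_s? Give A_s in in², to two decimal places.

A_s ≈ 3.83 in²

From M_n = 0.85 f'_c a b (d − a/2):
a = d − √(d² − 2M_n/(0.85 f'_c b)) = 18 − √(18² − 2 × 4570/(0.85 × 5 × 16.1)) = 4.201 in.
A_s = 0.85 f'_c a b / f_y = 0.85 × 5 × 4.201 × 16.1 / 75 = 3.833 in².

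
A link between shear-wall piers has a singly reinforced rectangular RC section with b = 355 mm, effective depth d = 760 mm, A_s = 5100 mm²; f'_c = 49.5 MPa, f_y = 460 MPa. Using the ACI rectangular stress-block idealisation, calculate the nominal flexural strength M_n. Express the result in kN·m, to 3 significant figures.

T = A_s f_y = 5100 × 460 = 2346000 N = 2346 kN.
From C = T: a = T/(0.85 f'_c b) = 2346000/(0.85 × 49.5 × 355) = 157.06 mm.
M_n = T(d − a/2) = 2346 kN × (760 − 78.53) mm = 1598.73 kN·m.

M_n ≈ 1600 kN·m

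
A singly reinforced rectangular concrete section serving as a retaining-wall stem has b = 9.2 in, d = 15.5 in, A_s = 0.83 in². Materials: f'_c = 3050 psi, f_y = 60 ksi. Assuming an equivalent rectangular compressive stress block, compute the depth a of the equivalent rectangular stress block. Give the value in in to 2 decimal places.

T = A_s f_y = 0.83 × 60 = 49.8 kips.
a = T/(0.85 f'_c b) = 49.8/(0.85 × 3.05 × 9.2) = 2.09 in.

a ≈ 2.09 in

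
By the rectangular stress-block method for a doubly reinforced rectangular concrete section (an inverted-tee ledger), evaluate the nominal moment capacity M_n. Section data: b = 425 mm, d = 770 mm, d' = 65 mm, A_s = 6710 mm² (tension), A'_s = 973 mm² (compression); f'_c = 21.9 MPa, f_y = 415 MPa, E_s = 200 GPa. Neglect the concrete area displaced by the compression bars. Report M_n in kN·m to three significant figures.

Assume both tension and compression steel yield.
Net tension couple steel: A_s − A'_s = 5737 mm².
a = (A_s − A'_s) f_y / (0.85 f'_c b) = 2380855/(0.85 × 21.9 × 425) = 300.94 mm.
c = a/β₁ = 300.94/0.85 = 354.05 mm; ε'_s = 0.003(c − d')/c = 0.0024 ≥ f_y/E_s = 0.0021, so compression steel does yield.
M_n = (A_s − A'_s) f_y (d − a/2) + A'_s f_y (d − d') = [2380855 × (770 − 150.47) + 403795 × (770 − 65)] × 10⁻⁶ = 1475.01 + 284.68 = 1759.69 kN·m.

M_n ≈ 1760 kN·m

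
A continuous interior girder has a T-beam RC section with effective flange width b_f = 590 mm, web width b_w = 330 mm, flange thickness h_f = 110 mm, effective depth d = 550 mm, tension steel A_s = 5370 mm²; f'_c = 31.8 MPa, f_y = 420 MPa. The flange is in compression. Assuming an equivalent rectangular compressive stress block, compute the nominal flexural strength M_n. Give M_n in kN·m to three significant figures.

Tension: T = A_s f_y = 5370 × 420 = 2255400 N.
Try a within the flange: a = T/(0.85 f'_c b_f) = 2255400/(0.85 × 31.8 × 590) = 141.42 mm.
a = 141.42 > h_f = 110 mm: the block extends into the web. Split into flange-overhang and web parts.
C_f = 0.85 f'_c (b_f − b_w) h_f = 0.85 × 31.8 × (590 − 330) × 110 = 773058 N.
Remaining web compression depth: a_w = (T − C_f)/(0.85 f'_c b_w) = (2255400 − 773058)/(0.85 × 31.8 × 330) = 166.18 mm.
M_n = C_f(d − h_f/2) + (T − C_f)(d − a_w/2) = 773058 × (550 − 55) + 1482342 × (550 − 83.09) = 382.66 + 692.12 = 1074.78 × 10⁶ N·mm.
M_n = 1074.78 kN·m.

M_n ≈ 1070 kN·m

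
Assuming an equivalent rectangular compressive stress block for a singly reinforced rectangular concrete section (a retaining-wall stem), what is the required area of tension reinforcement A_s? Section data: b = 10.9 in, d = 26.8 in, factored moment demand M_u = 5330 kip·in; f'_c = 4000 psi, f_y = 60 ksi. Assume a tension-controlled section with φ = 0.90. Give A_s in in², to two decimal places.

A_s ≈ 4.22 in²

M_n = M_u/φ = 5330/0.90 = 5922.22 kip·in.
From M_n = 0.85 f'_c a b (d − a/2):
a = d − √(d² − 2M_n/(0.85 f'_c b)) = 26.8 − √(26.8² − 2 × 5922.22/(0.85 × 4 × 10.9)) = 6.834 in.
A_s = 0.85 f'_c a b / f_y = 0.85 × 4 × 6.834 × 10.9 / 60 = 4.221 in².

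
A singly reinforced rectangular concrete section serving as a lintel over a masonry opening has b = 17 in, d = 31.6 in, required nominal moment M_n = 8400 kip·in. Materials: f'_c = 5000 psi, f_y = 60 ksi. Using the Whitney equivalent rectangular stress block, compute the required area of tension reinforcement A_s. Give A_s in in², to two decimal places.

From M_n = 0.85 f'_c a b (d − a/2):
a = d − √(d² − 2M_n/(0.85 f'_c b)) = 31.6 − √(31.6² − 2 × 8400/(0.85 × 5 × 17)) = 3.923 in.
A_s = 0.85 f'_c a b / f_y = 0.85 × 5 × 3.923 × 17 / 60 = 4.724 in².

A_s ≈ 4.72 in²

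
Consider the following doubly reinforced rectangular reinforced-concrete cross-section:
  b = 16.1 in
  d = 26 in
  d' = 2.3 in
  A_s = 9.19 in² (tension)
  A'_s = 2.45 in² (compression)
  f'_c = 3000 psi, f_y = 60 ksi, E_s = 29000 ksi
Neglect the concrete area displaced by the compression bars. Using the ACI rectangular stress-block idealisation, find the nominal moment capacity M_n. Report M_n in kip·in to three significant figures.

M_n ≈ 12000 kip·in

Assume both steels yield.
a = (A_s − A'_s) f_y/(0.85 f'_c b) = (9.19 − 2.45) × 60/(0.85 × 3 × 16.1) = 9.850 in.
c = a/β₁ = 9.850/0.85 = 11.588 in; ε'_s = 0.003(c − d')/c = 0.0024 ≥ ε_y = 0.0021, so the compression steel yields.
M_n = (A_s − A'_s) f_y (d − a/2) + A'_s f_y (d − d') = 404.4 × (26 − 4.925) + 147 × (26 − 2.3) = 8522.7 + 3483.9 = 12006.6 kip·in.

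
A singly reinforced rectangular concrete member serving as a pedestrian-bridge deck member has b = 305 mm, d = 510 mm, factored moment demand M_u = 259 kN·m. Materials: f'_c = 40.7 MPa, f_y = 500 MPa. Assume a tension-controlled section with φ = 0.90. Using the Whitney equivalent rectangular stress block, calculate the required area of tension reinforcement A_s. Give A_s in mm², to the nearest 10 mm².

A_s ≈ 1190 mm²

M_n = M_u/φ = 259/0.90 = 287.778 kN·m.
With M_n = 0.85 f'_c a b (d − a/2), solve the quadratic for a:
a = d − √(d² − 2M_n/(0.85 f'_c b)) = 510 − √(510² − 2 × 287.778×10⁶/(0.85 × 40.7 × 305)) = 56.62 mm.
A_s = 0.85 f'_c a b / f_y = 0.85 × 40.7 × 56.62 × 305 / 500 = 1194.8 mm².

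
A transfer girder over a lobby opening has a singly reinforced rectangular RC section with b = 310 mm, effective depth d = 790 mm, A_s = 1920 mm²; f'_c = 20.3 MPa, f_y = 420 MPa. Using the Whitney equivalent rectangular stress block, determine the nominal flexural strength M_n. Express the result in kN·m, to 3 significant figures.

M_n ≈ 576 kN·m

T = A_s f_y = 1920 × 420 = 806400 N = 806.4 kN.
From C = T: a = T/(0.85 f'_c b) = 806400/(0.85 × 20.3 × 310) = 150.76 mm.
M_n = T(d − a/2) = 806.4 kN × (790 − 75.38) mm = 576.27 kN·m.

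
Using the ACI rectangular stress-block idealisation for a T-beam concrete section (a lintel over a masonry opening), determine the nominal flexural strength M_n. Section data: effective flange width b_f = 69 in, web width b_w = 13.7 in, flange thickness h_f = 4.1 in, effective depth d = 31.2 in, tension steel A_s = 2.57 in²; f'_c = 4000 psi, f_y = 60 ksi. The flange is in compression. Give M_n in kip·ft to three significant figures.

M_n ≈ 397 kip·ft

Tension: T = A_s f_y = 2.57 × 60 = 154.2 kips.
Try a within the flange: a = T/(0.85 f'_c b_f) = 154.2/(0.85 × 4 × 69) = 0.657 in.
Since a = 0.657 ≤ h_f = 4.1 in, the stress block lies entirely in the flange; analyse as a rectangular beam of width b_f.
M_n = T(d − a/2) = 154.2 × (31.2 − 0.3285) = 4760.4 kip·in.
M_n = 4760.4/12 = 396.70 kip·ft.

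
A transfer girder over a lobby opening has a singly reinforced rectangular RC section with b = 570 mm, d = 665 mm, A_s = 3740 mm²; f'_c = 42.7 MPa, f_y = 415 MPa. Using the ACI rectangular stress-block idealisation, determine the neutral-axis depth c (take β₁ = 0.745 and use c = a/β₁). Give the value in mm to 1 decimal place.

T = A_s f_y = 3740 × 415 = 1552100 N = 1552.1 kN.
Setting C = 0.85 f'_c a b equal to T: a = 1552100/(0.85 × 42.7 × 570) = 75.024 mm.
With β₁ = 0.745, c = a/β₁ = 75.024/0.745 = 100.7 mm.

c ≈ 100.7 mm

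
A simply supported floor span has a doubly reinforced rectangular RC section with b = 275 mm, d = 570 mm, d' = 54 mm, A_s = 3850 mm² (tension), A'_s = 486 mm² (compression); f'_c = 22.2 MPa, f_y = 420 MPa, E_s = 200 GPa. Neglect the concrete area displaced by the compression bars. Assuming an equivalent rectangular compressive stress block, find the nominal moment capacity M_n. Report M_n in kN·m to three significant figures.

M_n ≈ 718 kN·m

Assume both tension and compression steel yield.
Net tension couple steel: A_s − A'_s = 3364 mm².
a = (A_s − A'_s) f_y / (0.85 f'_c b) = 1412880/(0.85 × 22.2 × 275) = 272.27 mm.
c = a/β₁ = 272.27/0.85 = 320.32 mm; ε'_s = 0.003(c − d')/c = 0.0025 ≥ f_y/E_s = 0.0021, so compression steel does yield.
M_n = (A_s − A'_s) f_y (d − a/2) + A'_s f_y (d − d') = [1412880 × (570 − 136.135) + 204120 × (570 − 54)] × 10⁻⁶ = 613.00 + 105.33 = 718.33 kN·m.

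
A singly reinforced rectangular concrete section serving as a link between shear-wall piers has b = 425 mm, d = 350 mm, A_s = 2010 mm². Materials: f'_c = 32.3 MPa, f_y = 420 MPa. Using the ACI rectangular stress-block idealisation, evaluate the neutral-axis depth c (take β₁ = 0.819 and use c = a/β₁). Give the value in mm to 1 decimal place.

c ≈ 88.3 mm

T = A_s f_y = 2010 × 420 = 844200 N = 844.2 kN.
Setting C = 0.85 f'_c a b equal to T: a = 844200/(0.85 × 32.3 × 425) = 72.349 mm.
With β₁ = 0.819, c = a/β₁ = 72.349/0.819 = 88.3 mm.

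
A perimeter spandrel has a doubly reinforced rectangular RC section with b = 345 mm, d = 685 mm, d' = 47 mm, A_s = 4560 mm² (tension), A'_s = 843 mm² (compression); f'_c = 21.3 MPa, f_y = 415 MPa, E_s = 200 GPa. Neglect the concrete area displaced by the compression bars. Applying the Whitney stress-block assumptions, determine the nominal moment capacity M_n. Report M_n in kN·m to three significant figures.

Assume both tension and compression steel yield.
Net tension couple steel: A_s − A'_s = 3717 mm².
a = (A_s − A'_s) f_y / (0.85 f'_c b) = 1542555/(0.85 × 21.3 × 345) = 246.96 mm.
c = a/β₁ = 246.96/0.85 = 290.54 mm; ε'_s = 0.003(c − d')/c = 0.0025 ≥ f_y/E_s = 0.0021, so compression steel does yield.
M_n = (A_s − A'_s) f_y (d − a/2) + A'_s f_y (d − d') = [1542555 × (685 − 123.48) + 349845 × (685 − 47)] × 10⁻⁶ = 866.18 + 223.20 = 1089.38 kN·m.

M_n ≈ 1090 kN·m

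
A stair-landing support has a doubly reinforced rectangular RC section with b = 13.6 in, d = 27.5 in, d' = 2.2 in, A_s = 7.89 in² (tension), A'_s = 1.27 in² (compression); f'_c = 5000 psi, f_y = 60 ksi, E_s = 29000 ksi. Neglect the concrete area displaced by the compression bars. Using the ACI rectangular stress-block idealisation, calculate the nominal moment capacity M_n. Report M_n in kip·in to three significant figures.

Assume both steels yield.
a = (A_s − A'_s) f_y/(0.85 f'_c b) = (7.89 − 1.27) × 60/(0.85 × 5 × 13.6) = 6.872 in.
c = a/β₁ = 6.872/0.8 = 8.590 in; ε'_s = 0.003(c − d')/c = 0.0022 ≥ ε_y = 0.0021, so the compression steel yields.
M_n = (A_s − A'_s) f_y (d − a/2) + A'_s f_y (d − d') = 397.2 × (27.5 − 3.436) + 76.2 × (27.5 − 2.2) = 9558.2 + 1927.9 = 11486.1 kip·in.

M_n ≈ 11500 kip·in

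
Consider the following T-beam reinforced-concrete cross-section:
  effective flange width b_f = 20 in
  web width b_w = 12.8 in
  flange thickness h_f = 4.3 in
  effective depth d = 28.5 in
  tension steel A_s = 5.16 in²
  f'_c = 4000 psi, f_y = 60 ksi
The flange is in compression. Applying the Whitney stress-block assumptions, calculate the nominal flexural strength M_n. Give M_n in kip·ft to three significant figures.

M_n ≈ 676 kip·ft

Tension: T = A_s f_y = 5.16 × 60 = 309.6 kips.
Try a within the flange: a = T/(0.85 f'_c b_f) = 309.6/(0.85 × 4 × 20) = 4.553 in.
a = 4.553 > h_f = 4.3 in: the block extends into the web. Split into flange-overhang and web parts.
C_f = 0.85 f'_c (b_f − b_w) h_f = 0.85 × 4 × (20 − 12.8) × 4.3 = 105.3 kips.
Remaining web compression depth: a_w = (T − C_f)/(0.85 f'_c b_w) = (309.6 − 105.3)/(0.85 × 4 × 12.8) = 4.694 in.
M_n = C_f(d − h_f/2) + (T − C_f)(d − a_w/2) = 105.3 × (28.5 − 2.15) + 204.3 × (28.5 − 2.347) = 2774.7 + 5343.1 = 8117.8 kip·in.
M_n = 8117.8/12 = 676.48 kip·ft.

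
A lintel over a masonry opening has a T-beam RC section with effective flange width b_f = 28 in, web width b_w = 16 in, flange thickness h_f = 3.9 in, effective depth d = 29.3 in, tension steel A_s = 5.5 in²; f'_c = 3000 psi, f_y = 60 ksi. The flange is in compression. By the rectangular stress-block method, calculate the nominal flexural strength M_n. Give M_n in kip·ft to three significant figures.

Tension: T = A_s f_y = 5.5 × 60 = 330 kips.
Try a within the flange: a = T/(0.85 f'_c b_f) = 330/(0.85 × 3 × 28) = 4.622 in.
a = 4.622 > h_f = 3.9 in: the block extends into the web. Split into flange-overhang and web parts.
C_f = 0.85 f'_c (b_f − b_w) h_f = 0.85 × 3 × (28 − 16) × 3.9 = 119.3 kips.
Remaining web compression depth: a_w = (T − C_f)/(0.85 f'_c b_w) = (330 − 119.3)/(0.85 × 3 × 16) = 5.164 in.
M_n = C_f(d − h_f/2) + (T − C_f)(d − a_w/2) = 119.3 × (29.3 − 1.95) + 210.7 × (29.3 − 2.582) = 3262.9 + 5629.5 = 8892.4 kip·in.
M_n = 8892.4/12 = 741.03 kip·ft.

M_n ≈ 741 kip·ft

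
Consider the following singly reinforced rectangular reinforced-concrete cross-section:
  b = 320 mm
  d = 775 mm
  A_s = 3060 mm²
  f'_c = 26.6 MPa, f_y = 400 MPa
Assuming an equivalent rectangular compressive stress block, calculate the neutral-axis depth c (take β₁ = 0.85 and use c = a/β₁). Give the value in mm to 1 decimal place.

T = A_s f_y = 3060 × 400 = 1224000 N = 1224 kN.
Setting C = 0.85 f'_c a b equal to T: a = 1224000/(0.85 × 26.6 × 320) = 169.173 mm.
With β₁ = 0.85, c = a/β₁ = 169.173/0.85 = 199.0 mm.

c ≈ 199.0 mm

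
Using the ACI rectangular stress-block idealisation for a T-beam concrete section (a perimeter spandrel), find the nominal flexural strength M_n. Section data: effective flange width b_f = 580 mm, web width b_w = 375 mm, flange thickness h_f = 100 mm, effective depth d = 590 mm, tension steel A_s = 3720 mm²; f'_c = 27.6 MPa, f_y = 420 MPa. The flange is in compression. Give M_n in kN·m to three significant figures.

Tension: T = A_s f_y = 3720 × 420 = 1562400 N.
Try a within the flange: a = T/(0.85 f'_c b_f) = 1562400/(0.85 × 27.6 × 580) = 114.82 mm.
a = 114.82 > h_f = 100 mm: the block extends into the web. Split into flange-overhang and web parts.
C_f = 0.85 f'_c (b_f − b_w) h_f = 0.85 × 27.6 × (580 − 375) × 100 = 480930 N.
Remaining web compression depth: a_w = (T − C_f)/(0.85 f'_c b_w) = (1562400 − 480930)/(0.85 × 27.6 × 375) = 122.93 mm.
M_n = C_f(d − h_f/2) + (T − C_f)(d − a_w/2) = 480930 × (590 − 50) + 1081470 × (590 − 61.465) = 259.70 + 571.59 = 831.29 × 10⁶ N·mm.
M_n = 831.29 kN·m.

M_n ≈ 831 kN·m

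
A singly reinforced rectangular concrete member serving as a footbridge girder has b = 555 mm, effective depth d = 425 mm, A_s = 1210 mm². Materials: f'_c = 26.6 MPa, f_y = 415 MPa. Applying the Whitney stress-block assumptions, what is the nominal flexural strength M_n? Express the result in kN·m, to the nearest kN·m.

T = A_s f_y = 1210 × 415 = 502150 N = 502.15 kN.
From C = T: a = T/(0.85 f'_c b) = 502150/(0.85 × 26.6 × 555) = 40.02 mm.
M_n = T(d − a/2) = 502.15 kN × (425 − 20.01) mm = 203.37 kN·m.

M_n ≈ 203 kN·m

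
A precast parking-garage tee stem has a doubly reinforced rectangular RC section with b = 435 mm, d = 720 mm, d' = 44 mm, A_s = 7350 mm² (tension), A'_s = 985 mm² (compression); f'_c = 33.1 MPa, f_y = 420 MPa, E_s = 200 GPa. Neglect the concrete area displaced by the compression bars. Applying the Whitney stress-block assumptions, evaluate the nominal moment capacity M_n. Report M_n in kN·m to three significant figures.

M_n ≈ 1910 kN·m

Assume both tension and compression steel yield.
Net tension couple steel: A_s − A'_s = 6365 mm².
a = (A_s − A'_s) f_y / (0.85 f'_c b) = 2673300/(0.85 × 33.1 × 435) = 218.43 mm.
c = a/β₁ = 218.43/0.814 = 268.34 mm; ε'_s = 0.003(c − d')/c = 0.0025 ≥ f_y/E_s = 0.0021, so compression steel does yield.
M_n = (A_s − A'_s) f_y (d − a/2) + A'_s f_y (d − d') = [2673300 × (720 − 109.215) + 413700 × (720 − 44)] × 10⁻⁶ = 1632.81 + 279.66 = 1912.47 kN·m.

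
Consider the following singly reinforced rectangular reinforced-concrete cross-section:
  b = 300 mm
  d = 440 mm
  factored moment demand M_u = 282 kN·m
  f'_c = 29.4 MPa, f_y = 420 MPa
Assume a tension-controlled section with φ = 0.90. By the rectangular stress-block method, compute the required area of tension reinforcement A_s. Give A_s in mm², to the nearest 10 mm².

A_s ≈ 1930 mm²

M_n = M_u/φ = 282/0.90 = 313.333 kN·m.
With M_n = 0.85 f'_c a b (d − a/2), solve the quadratic for a:
a = d − √(d² − 2M_n/(0.85 f'_c b)) = 440 − √(440² − 2 × 313.333×10⁶/(0.85 × 29.4 × 300)) = 108.32 mm.
A_s = 0.85 f'_c a b / f_y = 0.85 × 29.4 × 108.32 × 300 / 420 = 1933.5 mm².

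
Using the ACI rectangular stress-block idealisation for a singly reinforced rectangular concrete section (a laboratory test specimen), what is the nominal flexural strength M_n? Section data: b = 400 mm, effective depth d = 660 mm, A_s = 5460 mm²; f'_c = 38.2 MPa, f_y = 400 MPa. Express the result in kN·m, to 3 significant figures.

T = A_s f_y = 5460 × 400 = 2184000 N = 2184 kN.
From C = T: a = T/(0.85 f'_c b) = 2184000/(0.85 × 38.2 × 400) = 168.16 mm.
M_n = T(d − a/2) = 2184 kN × (660 − 84.08) mm = 1257.81 kN·m.

M_n ≈ 1260 kN·m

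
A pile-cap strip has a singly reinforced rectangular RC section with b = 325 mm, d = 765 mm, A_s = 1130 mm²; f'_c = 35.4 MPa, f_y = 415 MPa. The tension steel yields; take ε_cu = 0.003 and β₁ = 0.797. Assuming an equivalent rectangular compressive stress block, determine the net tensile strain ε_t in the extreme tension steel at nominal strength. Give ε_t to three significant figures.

ε_t ≈ 0.0351

a = A_s f_y/(0.85 f'_c b) = 47.95 mm.
β₁ = 0.797, so c = a/β₁ = 47.95/0.797 = 60.16 mm.
From the linear strain diagram with ε_cu = 0.003: ε_t = 0.003 (d − c)/c = 0.003 × (765 − 60.16)/60.16 = 0.0351.
Since ε_t ≥ 0.005, the section is tension-controlled.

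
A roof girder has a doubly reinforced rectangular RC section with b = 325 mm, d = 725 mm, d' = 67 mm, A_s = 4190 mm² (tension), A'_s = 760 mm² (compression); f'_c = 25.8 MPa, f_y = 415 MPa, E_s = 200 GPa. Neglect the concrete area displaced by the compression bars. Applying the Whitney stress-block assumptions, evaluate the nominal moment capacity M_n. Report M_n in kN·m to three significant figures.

Assume both tension and compression steel yield.
Net tension couple steel: A_s − A'_s = 3430 mm².
a = (A_s − A'_s) f_y / (0.85 f'_c b) = 1423450/(0.85 × 25.8 × 325) = 199.72 mm.
c = a/β₁ = 199.72/0.85 = 234.96 mm; ε'_s = 0.003(c − d')/c = 0.0021 ≥ f_y/E_s = 0.0021, so compression steel does yield.
M_n = (A_s − A'_s) f_y (d − a/2) + A'_s f_y (d − d') = [1423450 × (725 − 99.86) + 315400 × (725 − 67)] × 10⁻⁶ = 889.86 + 207.53 = 1097.39 kN·m.

M_n ≈ 1100 kN·m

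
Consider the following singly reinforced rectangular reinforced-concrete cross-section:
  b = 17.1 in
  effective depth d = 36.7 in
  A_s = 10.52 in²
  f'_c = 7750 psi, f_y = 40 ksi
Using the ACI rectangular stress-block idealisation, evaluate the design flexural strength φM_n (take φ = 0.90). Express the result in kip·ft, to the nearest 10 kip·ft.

φM_n ≈ 1100 kip·ft

T = A_s f_y = 10.52 × 40 = 420.8 kips.
a = T/(0.85 f'_c b) = 420.8/(0.85 × 7.75 × 17.1) = 3.736 in.
M_n = T(d − a/2) = 420.8 × (36.7 − 1.868) = 14657.3 kip·in = 14657.3/12 = 1221.44 kip·ft.
φM_n = 0.90 × 1221.44 = 1099.30 kip·ft.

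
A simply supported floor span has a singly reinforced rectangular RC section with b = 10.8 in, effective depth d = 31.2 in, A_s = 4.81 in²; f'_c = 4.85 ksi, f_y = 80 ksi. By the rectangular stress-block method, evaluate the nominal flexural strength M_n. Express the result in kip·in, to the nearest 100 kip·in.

M_n ≈ 10300 kip·in

T = A_s f_y = 4.81 × 80 = 384.8 kips.
a = T/(0.85 f'_c b) = 384.8/(0.85 × 4.85 × 10.8) = 8.643 in.
M_n = T(d − a/2) = 384.8 × (31.2 − 4.3215) = 10342.8 kip·in.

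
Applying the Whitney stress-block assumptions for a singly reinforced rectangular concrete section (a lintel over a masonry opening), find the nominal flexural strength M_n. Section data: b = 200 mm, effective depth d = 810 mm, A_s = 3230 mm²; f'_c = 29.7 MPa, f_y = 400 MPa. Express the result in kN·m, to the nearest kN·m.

T = A_s f_y = 3230 × 400 = 1292000 N = 1292 kN.
From C = T: a = T/(0.85 f'_c b) = 1292000/(0.85 × 29.7 × 200) = 255.89 mm.
M_n = T(d − a/2) = 1292 kN × (810 − 127.945) mm = 881.22 kN·m.

M_n ≈ 881 kN·m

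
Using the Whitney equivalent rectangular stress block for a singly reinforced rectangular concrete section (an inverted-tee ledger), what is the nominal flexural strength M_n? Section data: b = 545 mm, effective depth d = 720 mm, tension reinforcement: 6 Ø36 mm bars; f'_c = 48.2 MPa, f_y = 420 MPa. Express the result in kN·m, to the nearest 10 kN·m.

M_n ≈ 1700 kN·m

A_s = 6 × 1018 = 6108 mm².
T = A_s f_y = 6108 × 420 = 2565360 N = 2565.36 kN.
From C = T: a = T/(0.85 f'_c b) = 2565360/(0.85 × 48.2 × 545) = 114.89 mm.
M_n = T(d − a/2) = 2565.36 kN × (720 − 57.445) mm = 1699.69 kN·m.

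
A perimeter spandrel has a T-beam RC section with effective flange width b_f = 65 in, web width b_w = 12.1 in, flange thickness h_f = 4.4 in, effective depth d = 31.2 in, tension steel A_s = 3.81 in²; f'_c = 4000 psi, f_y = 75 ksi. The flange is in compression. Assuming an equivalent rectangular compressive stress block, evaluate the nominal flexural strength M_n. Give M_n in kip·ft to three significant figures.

M_n ≈ 728 kip·ft

Tension: T = A_s f_y = 3.81 × 75 = 285.75 kips.
Try a within the flange: a = T/(0.85 f'_c b_f) = 285.75/(0.85 × 4 × 65) = 1.293 in.
Since a = 1.293 ≤ h_f = 4.4 in, the stress block lies entirely in the flange; analyse as a rectangular beam of width b_f.
M_n = T(d − a/2) = 285.75 × (31.2 − 0.6465) = 8730.7 kip·in.
M_n = 8730.7/12 = 727.56 kip·ft.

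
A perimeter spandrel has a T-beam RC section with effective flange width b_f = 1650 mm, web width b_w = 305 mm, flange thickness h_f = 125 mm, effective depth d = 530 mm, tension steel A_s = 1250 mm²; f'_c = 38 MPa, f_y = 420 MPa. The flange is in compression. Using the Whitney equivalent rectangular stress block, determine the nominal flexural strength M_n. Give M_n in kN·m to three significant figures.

M_n ≈ 276 kN·m

Tension: T = A_s f_y = 1250 × 420 = 525000 N.
Try a within the flange: a = T/(0.85 f'_c b_f) = 525000/(0.85 × 38 × 1650) = 9.85 mm.
Since a = 9.85 ≤ h_f = 125 mm, the stress block lies entirely in the flange; analyse as a rectangular beam of width b_f.
M_n = T(d − a/2) = 525000 × (530 − 4.925) = 275.66 × 10⁶ N·mm.
M_n = 275.66 kN·m.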